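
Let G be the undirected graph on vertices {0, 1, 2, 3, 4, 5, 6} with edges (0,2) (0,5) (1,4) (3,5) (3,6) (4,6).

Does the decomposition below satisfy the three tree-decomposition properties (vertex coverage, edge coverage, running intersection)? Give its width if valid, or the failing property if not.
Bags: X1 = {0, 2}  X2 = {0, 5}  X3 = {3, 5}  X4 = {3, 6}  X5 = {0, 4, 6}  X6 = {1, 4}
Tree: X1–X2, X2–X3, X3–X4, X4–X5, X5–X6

No — bags containing vertex 0 are not connected in the tree.

A tree decomposition must satisfy three properties: every vertex lies in some bag; for every edge, both endpoints lie together in some bag; and for every vertex, the bags containing it form a connected subtree. Here bags containing vertex 0 are not connected in the tree, so the decomposition is invalid.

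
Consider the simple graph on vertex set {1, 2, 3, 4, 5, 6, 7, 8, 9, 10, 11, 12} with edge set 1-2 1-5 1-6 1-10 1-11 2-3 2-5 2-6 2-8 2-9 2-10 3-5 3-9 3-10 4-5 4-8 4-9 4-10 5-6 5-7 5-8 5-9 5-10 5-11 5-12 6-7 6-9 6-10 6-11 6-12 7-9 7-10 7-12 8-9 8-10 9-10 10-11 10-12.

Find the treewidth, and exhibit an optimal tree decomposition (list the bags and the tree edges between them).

Treewidth 4.
Bags: B1 = {2, 5, 6, 9, 10}  B2 = {2, 5, 8, 9, 10}  B3 = {5, 6, 7, 9, 10}  B4 = {1, 2, 5, 6, 10}  B5 = {5, 6, 7, 10, 12}  B6 = {1, 5, 6, 10, 11}  B7 = {4, 5, 8, 9, 10}  B8 = {2, 3, 5, 9, 10}
Tree: B1–B2, B1–B3, B1–B4, B3–B5, B4–B6, B2–B7, B1–B8

Every bag has size at most 5, so the width is 5 − 1 = 4 and tw(G) ≤ 4. For the lower bound, the 5 vertices {2, 5, 8, 9, 10} are pairwise adjacent, and any tree decomposition puts a clique entirely inside one bag — forcing width ≥ 4. The upper and lower bounds meet at 4, so that is the treewidth.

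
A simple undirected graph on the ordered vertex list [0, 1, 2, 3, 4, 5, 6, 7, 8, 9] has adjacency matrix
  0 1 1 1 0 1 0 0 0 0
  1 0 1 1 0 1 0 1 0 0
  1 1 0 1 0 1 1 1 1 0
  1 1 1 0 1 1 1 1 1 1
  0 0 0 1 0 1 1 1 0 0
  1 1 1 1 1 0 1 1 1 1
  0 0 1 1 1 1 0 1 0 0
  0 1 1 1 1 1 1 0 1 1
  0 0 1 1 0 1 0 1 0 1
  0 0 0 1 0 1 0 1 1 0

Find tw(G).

A width-4 tree decomposition is:
Bags: B1 = {3, 5, 7, 8, 9}  B2 = {2, 3, 5, 7, 8}  B3 = {1, 2, 3, 5, 7}  B4 = {2, 3, 5, 6, 7}  B5 = {3, 4, 5, 6, 7}  B6 = {0, 1, 2, 3, 5}
Tree: B1–B2, B2–B3, B3–B4, B4–B5, B3–B6
The largest bag has 5 vertices, giving width 4; this decomposition certifies tw(G) ≤ 4. Conversely, {0, 1, 2, 3, 5} is a clique of size 5, and the vertices of any clique must share a bag in every tree decomposition; so some bag has ≥ 5 vertices and tw(G) ≥ 4. Hence tw(G) = 4 exactly.

4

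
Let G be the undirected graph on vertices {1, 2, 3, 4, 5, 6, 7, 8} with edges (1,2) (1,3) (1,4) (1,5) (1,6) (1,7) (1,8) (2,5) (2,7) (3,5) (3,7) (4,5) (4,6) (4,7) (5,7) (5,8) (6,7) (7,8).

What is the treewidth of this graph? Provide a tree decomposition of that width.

Treewidth 3.
One optimal decomposition is:
Bags: B1 = {1, 2, 5, 7}  B2 = {1, 4, 5, 7}  B3 = {1, 4, 6, 7}  B4 = {1, 5, 7, 8}  B5 = {1, 3, 5, 7}
Tree: B1–B2, B2–B3, B2–B4, B4–B5

Each bag holds 4 vertices, so the decomposition has width 3, which upper-bounds the treewidth. On the other hand G contains the 4-clique {1, 5, 7, 8}. A clique must lie in a single bag of any decomposition, so no decomposition can have width below 3. Therefore the treewidth is 3.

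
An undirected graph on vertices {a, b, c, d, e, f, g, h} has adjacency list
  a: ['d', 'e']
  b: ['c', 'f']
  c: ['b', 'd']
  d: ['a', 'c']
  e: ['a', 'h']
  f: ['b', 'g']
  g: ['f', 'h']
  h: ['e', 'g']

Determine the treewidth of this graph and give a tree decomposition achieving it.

Treewidth 2.
Bags: B1 = {b, c, d}  B2 = {a, b, d}  B3 = {a, b, e}  B4 = {b, e, h}  B5 = {b, g, h}  B6 = {b, f, g}
Tree: B1–B2, B2–B3, B3–B4, B4–B5, B5–B6

Each bag holds 3 vertices, so the decomposition has width 2, which upper-bounds the treewidth. The edges b–c–d–a–e–h–g–f–b form a cycle, so G is not a tree and its treewidth is at least 2. Therefore the treewidth is 2.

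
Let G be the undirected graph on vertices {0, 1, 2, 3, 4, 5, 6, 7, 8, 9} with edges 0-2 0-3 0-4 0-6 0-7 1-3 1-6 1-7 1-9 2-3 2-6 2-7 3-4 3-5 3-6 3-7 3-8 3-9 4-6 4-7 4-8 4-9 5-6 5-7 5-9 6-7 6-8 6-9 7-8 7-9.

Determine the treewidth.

4

A width-4 tree decomposition is:
Bags: B1 = {0, 3, 4, 6, 7}  B2 = {3, 4, 6, 7, 9}  B3 = {0, 2, 3, 6, 7}  B4 = {1, 3, 6, 7, 9}  B5 = {3, 5, 6, 7, 9}  B6 = {3, 4, 6, 7, 8}
Tree: B1–B2, B1–B3, B2–B4, B2–B5, B2–B6
The largest bag has 5 vertices, giving width 4; this decomposition certifies tw(G) ≤ 4. Conversely, {1, 3, 6, 7, 9} is a clique of size 5, and the vertices of any clique must share a bag in every tree decomposition; so some bag has ≥ 5 vertices and tw(G) ≥ 4. The upper and lower bounds meet at 4, so that is the treewidth.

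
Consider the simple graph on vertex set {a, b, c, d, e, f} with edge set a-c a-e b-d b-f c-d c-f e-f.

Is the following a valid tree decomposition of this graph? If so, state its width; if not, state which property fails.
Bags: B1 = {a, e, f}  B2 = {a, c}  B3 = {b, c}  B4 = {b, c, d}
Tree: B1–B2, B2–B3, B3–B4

No — edge (f,c) lies in no bag.

A tree decomposition must satisfy three properties: every vertex lies in some bag; for every edge, both endpoints lie together in some bag; and for every vertex, the bags containing it form a connected subtree. Here edge (f,c) lies in no bag, so the decomposition is invalid.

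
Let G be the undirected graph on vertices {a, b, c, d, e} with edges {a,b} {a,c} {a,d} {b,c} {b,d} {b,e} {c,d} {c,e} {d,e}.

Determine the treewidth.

3

A width-3 tree decomposition is:
Bags: B1 = {b, c, d, e}  B2 = {a, b, c, d}
Tree: B1–B2
Each bag holds 4 vertices, so the decomposition has width 3, which upper-bounds the treewidth. On the other hand G contains the 4-clique {b, c, d, e}. A clique must lie in a single bag of any decomposition, so no decomposition can have width below 3. Therefore the treewidth is 3.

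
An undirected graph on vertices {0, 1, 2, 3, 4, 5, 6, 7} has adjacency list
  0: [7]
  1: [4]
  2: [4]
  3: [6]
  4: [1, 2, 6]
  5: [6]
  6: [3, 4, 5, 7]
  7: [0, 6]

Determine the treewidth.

A width-1 tree decomposition is:
Bags: B1 = {5, 6}  B2 = {4, 6}  B3 = {2, 4}  B4 = {1, 4}  B5 = {6, 7}  B6 = {0, 7}  B7 = {3, 6}
Tree: B1–B2, B2–B3, B2–B4, B1–B5, B5–B6, B1–B7
The largest bag has 2 vertices, giving width 1; this decomposition certifies tw(G) ≤ 1. G has an edge, so its treewidth is at least 1. Hence tw(G) = 1 exactly.

1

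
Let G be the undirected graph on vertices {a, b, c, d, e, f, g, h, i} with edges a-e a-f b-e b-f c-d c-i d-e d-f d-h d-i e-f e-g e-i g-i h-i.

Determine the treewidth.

2

A width-2 tree decomposition is:
Bags: B1 = {d, e, i}  B2 = {d, e, f}  B3 = {c, d, i}  B4 = {e, g, i}  B5 = {b, e, f}  B6 = {a, e, f}  B7 = {d, h, i}
Tree: B1–B2, B1–B3, B1–B4, B2–B5, B2–B6, B3–B7
Every bag has size at most 3, so the width is 3 − 1 = 2 and tw(G) ≤ 2. For the lower bound, the 3 vertices {e, g, i} are pairwise adjacent, and any tree decomposition puts a clique entirely inside one bag — forcing width ≥ 2. The upper and lower bounds meet at 2, so that is the treewidth.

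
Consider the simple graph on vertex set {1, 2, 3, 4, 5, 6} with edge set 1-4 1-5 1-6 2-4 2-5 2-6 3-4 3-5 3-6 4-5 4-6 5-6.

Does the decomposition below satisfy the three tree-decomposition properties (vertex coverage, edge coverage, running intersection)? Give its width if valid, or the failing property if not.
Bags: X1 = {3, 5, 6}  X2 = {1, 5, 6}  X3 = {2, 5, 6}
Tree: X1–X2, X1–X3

A tree decomposition must satisfy three properties: every vertex lies in some bag; for every edge, both endpoints lie together in some bag; and for every vertex, the bags containing it form a connected subtree. Here vertex 4 appears in no bag, so the decomposition is invalid.

No — vertex 4 appears in no bag.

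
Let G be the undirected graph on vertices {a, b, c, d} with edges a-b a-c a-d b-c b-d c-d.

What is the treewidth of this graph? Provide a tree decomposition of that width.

Treewidth 3.
Bags: B1 = {a, b, c, d}
Tree: (single bag)

With just one bag of size 4, the width is 4 − 1 = 3, so tw(G) ≤ 3. Conversely, {a, b, c, d} is a clique of size 4, and the vertices of any clique must share a bag in every tree decomposition; so some bag has ≥ 4 vertices and tw(G) ≥ 3. The upper and lower bounds meet at 3, so that is the treewidth.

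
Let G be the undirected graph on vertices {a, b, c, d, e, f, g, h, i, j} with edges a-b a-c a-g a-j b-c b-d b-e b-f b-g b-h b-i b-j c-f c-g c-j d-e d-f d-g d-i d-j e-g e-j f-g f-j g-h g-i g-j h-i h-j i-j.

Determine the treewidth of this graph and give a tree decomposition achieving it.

Treewidth 4.
One such decomposition:
Bags: B1 = {b, d, f, g, j}  B2 = {b, c, f, g, j}  B3 = {b, d, g, i, j}  B4 = {a, b, c, g, j}  B5 = {b, g, h, i, j}  B6 = {b, d, e, g, j}
Tree: B1–B2, B1–B3, B2–B4, B3–B5, B1–B6

Every bag has size at most 5, so the width is 5 − 1 = 4 and tw(G) ≤ 4. On the other hand G contains the 5-clique {b, d, e, g, j}. A clique must lie in a single bag of any decomposition, so no decomposition can have width below 4. Therefore the treewidth is 4.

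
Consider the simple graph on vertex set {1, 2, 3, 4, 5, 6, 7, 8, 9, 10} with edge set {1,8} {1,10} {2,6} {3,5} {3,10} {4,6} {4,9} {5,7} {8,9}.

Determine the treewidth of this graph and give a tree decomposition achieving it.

Treewidth 1.
Bags: B1 = {2, 6}  B2 = {4, 6}  B3 = {4, 9}  B4 = {8, 9}  B5 = {1, 8}  B6 = {1, 10}  B7 = {3, 10}  B8 = {3, 5}  B9 = {5, 7}
Tree: B1–B2, B2–B3, B3–B4, B4–B5, B5–B6, B6–B7, B7–B8, B8–B9

Every bag has size at most 2, so the width is 2 − 1 = 1 and tw(G) ≤ 1. Since G has at least one edge (e.g. 2–6), it is not an edgeless graph, so tw(G) ≥ 1. Combining the bounds, tw(G) = 1.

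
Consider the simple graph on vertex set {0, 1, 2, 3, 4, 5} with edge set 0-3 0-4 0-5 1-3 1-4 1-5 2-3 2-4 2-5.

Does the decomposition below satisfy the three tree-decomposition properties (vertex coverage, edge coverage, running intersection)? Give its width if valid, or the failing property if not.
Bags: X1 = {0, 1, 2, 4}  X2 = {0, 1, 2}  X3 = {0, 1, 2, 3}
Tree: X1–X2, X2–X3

A tree decomposition must satisfy three properties: every vertex lies in some bag; for every edge, both endpoints lie together in some bag; and for every vertex, the bags containing it form a connected subtree. Here vertex 5 appears in no bag, so the decomposition is invalid.

No — vertex 5 appears in no bag.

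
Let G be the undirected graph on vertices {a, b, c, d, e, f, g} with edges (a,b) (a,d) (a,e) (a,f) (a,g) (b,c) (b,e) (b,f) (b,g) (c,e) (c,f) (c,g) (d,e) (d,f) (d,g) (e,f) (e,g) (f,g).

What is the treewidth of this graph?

4

A width-4 tree decomposition is:
Bags: B1 = {a, b, e, f, g}  B2 = {b, c, e, f, g}  B3 = {a, d, e, f, g}
Tree: B1–B2, B1–B3
Every bag has size at most 5, so the width is 5 − 1 = 4 and tw(G) ≤ 4. On the other hand G contains the 5-clique {b, c, e, f, g}. A clique must lie in a single bag of any decomposition, so no decomposition can have width below 4. Therefore the treewidth is 4.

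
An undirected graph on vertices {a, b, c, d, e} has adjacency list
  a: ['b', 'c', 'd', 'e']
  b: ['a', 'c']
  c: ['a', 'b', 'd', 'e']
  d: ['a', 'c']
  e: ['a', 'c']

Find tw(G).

2

A width-2 tree decomposition is:
Bags: B1 = {a, c, d}  B2 = {a, c, e}  B3 = {a, b, c}
Tree: B1–B2, B1–B3
The largest bag has 3 vertices, giving width 2; this decomposition certifies tw(G) ≤ 2. On the other hand G contains the 3-clique {a, c, d}. A clique must lie in a single bag of any decomposition, so no decomposition can have width below 2. Hence tw(G) = 2 exactly.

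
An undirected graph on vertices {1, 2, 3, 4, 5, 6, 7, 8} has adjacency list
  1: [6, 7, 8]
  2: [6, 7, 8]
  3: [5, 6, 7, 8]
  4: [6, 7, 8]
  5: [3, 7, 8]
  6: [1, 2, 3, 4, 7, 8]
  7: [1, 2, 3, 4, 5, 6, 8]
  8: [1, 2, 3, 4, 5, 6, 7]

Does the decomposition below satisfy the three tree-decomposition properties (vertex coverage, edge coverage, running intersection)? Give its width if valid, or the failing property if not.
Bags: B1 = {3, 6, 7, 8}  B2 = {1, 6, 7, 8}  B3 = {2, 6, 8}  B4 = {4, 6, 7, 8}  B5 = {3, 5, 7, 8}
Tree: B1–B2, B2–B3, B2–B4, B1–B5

A tree decomposition must satisfy three properties: every vertex lies in some bag; for every edge, both endpoints lie together in some bag; and for every vertex, the bags containing it form a connected subtree. Here edge (7,2) lies in no bag, so the decomposition is invalid.

No — edge (7,2) lies in no bag.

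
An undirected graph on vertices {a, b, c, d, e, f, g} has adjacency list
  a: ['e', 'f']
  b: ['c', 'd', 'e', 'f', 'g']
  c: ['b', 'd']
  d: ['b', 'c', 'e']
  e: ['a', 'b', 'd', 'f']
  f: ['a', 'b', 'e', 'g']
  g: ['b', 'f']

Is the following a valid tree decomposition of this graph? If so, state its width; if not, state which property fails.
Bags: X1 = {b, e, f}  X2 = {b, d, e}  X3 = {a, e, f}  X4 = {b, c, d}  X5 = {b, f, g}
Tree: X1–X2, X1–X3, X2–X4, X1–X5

Checking the three conditions: (i) the bags cover all of {a, b, c, d, e, f, g}; (ii) for each edge, some bag contains both endpoints; (iii) the bags containing any fixed vertex form a subtree. All hold, so the decomposition is valid with width 3 − 1 = 2.

Yes; width 2.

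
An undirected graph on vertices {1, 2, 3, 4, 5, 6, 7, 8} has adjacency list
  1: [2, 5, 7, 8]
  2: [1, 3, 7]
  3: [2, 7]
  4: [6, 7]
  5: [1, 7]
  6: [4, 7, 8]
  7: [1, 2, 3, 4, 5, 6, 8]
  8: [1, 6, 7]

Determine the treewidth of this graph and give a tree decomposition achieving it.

Treewidth 2.
Bags: B1 = {1, 2, 7}  B2 = {1, 7, 8}  B3 = {6, 7, 8}  B4 = {4, 6, 7}  B5 = {1, 5, 7}  B6 = {2, 3, 7}
Tree: B1–B2, B2–B3, B3–B4, B1–B5, B1–B6

Each bag holds 3 vertices, so the decomposition has width 2, which upper-bounds the treewidth. On the other hand G contains the 3-clique {1, 7, 8}. A clique must lie in a single bag of any decomposition, so no decomposition can have width below 2. Hence tw(G) = 2 exactly.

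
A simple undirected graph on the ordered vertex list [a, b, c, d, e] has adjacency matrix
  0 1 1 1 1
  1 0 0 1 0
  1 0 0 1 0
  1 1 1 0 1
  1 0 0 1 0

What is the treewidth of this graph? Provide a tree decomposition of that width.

Treewidth 2.
One such decomposition:
Bags: B1 = {a, d, e}  B2 = {a, b, d}  B3 = {a, c, d}
Tree: B1–B2, B2–B3

Every bag has size at most 3, so the width is 3 − 1 = 2 and tw(G) ≤ 2. Conversely, {a, d, e} is a clique of size 3, and the vertices of any clique must share a bag in every tree decomposition; so some bag has ≥ 3 vertices and tw(G) ≥ 2. The upper and lower bounds meet at 2, so that is the treewidth.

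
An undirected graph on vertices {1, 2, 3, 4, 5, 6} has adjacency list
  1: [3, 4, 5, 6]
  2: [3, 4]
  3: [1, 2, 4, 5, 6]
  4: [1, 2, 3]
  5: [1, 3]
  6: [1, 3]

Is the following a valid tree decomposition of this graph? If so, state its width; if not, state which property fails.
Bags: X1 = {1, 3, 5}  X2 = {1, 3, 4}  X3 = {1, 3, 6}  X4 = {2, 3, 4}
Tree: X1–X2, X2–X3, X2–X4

Checking the three conditions: (i) the bags cover all of {1, 2, 3, 4, 5, 6}; (ii) for each edge, some bag contains both endpoints; (iii) the bags containing any fixed vertex form a subtree. All hold, so the decomposition is valid with width 3 − 1 = 2.

Yes; width 2.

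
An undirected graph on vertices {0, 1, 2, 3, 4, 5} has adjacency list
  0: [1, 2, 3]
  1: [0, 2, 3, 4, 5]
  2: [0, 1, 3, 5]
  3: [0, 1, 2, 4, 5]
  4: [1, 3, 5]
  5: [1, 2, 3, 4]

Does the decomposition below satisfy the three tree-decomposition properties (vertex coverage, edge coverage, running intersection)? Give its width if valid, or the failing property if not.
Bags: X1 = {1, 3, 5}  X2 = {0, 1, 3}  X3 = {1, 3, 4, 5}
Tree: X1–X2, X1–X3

No — vertex 2 appears in no bag.

A tree decomposition must satisfy three properties: every vertex lies in some bag; for every edge, both endpoints lie together in some bag; and for every vertex, the bags containing it form a connected subtree. Here vertex 2 appears in no bag, so the decomposition is invalid.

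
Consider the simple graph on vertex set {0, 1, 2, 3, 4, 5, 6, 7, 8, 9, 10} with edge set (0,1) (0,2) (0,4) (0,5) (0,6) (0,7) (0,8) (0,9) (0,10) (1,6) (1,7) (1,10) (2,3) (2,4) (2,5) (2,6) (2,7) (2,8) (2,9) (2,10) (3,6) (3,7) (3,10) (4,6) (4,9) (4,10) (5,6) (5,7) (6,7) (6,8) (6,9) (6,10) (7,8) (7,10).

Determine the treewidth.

A width-4 tree decomposition is:
Bags: B1 = {0, 2, 4, 6, 10}  B2 = {0, 2, 6, 7, 10}  B3 = {0, 2, 4, 6, 9}  B4 = {0, 2, 6, 7, 8}  B5 = {2, 3, 6, 7, 10}  B6 = {0, 1, 6, 7, 10}  B7 = {0, 2, 5, 6, 7}
Tree: B1–B2, B1–B3, B2–B4, B2–B5, B2–B6, B2–B7
Every bag has size at most 5, so the width is 5 − 1 = 4 and tw(G) ≤ 4. Conversely, {0, 1, 6, 7, 10} is a clique of size 5, and the vertices of any clique must share a bag in every tree decomposition; so some bag has ≥ 5 vertices and tw(G) ≥ 4. Combining the bounds, tw(G) = 4.

4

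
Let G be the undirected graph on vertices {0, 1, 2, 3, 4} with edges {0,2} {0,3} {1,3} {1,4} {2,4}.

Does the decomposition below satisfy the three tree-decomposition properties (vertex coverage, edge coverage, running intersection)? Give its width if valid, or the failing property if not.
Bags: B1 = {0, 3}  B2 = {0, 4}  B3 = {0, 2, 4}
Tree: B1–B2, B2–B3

A tree decomposition must satisfy three properties: every vertex lies in some bag; for every edge, both endpoints lie together in some bag; and for every vertex, the bags containing it form a connected subtree. Here vertex 1 appears in no bag, so the decomposition is invalid.

No — vertex 1 appears in no bag.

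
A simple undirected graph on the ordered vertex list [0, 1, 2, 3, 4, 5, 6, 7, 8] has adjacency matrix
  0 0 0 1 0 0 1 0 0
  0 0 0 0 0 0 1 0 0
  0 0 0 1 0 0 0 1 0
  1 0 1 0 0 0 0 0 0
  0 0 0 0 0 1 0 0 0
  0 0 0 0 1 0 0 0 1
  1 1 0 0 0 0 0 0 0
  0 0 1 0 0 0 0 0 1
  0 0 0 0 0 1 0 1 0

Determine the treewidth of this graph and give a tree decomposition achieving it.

Treewidth 1.
One such decomposition:
Bags: B1 = {4, 5}  B2 = {5, 8}  B3 = {7, 8}  B4 = {2, 7}  B5 = {2, 3}  B6 = {0, 3}  B7 = {0, 6}  B8 = {1, 6}
Tree: B1–B2, B2–B3, B3–B4, B4–B5, B5–B6, B6–B7, B7–B8

Each bag holds 2 vertices, so the decomposition has width 1, which upper-bounds the treewidth. Since G has at least one edge (e.g. 4–5), it is not an edgeless graph, so tw(G) ≥ 1. Hence tw(G) = 1 exactly.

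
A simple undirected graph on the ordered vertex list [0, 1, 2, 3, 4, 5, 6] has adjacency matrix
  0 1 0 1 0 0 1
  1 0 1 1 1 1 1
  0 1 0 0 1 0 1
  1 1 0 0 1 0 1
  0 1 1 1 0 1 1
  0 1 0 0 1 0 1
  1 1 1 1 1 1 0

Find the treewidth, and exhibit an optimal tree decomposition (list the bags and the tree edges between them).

The largest bag has 4 vertices, giving width 3; this decomposition certifies tw(G) ≤ 3. For the lower bound, the 4 vertices {0, 1, 3, 6} are pairwise adjacent, and any tree decomposition puts a clique entirely inside one bag — forcing width ≥ 3. Combining the bounds, tw(G) = 3.

Treewidth 3.
One such decomposition:
Bags: B1 = {1, 2, 4, 6}  B2 = {1, 3, 4, 6}  B3 = {1, 4, 5, 6}  B4 = {0, 1, 3, 6}
Tree: B1–B2, B2–B3, B2–B4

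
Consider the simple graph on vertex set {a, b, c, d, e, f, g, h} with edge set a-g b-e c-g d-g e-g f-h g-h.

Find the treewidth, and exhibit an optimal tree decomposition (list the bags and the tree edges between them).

Treewidth 1.
Bags: B1 = {e, g}  B2 = {b, e}  B3 = {g, h}  B4 = {c, g}  B5 = {d, g}  B6 = {a, g}  B7 = {f, h}
Tree: B1–B2, B1–B3, B3–B4, B1–B5, B3–B6, B3–B7

Each bag holds 2 vertices, so the decomposition has width 1, which upper-bounds the treewidth. Since G has at least one edge (e.g. e–g), it is not an edgeless graph, so tw(G) ≥ 1. Combining the bounds, tw(G) = 1.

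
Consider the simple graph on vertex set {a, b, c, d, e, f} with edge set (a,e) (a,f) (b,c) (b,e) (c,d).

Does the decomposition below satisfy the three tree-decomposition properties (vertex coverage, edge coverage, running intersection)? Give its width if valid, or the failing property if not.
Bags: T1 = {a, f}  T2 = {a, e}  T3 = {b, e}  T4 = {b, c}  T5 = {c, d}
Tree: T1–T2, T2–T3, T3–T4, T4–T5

Yes; width 1.

Checking the three conditions: (i) the bags cover all of {a, b, c, d, e, f}; (ii) for each edge, some bag contains both endpoints; (iii) the bags containing any fixed vertex form a subtree. All hold, so the decomposition is valid with width 2 − 1 = 1.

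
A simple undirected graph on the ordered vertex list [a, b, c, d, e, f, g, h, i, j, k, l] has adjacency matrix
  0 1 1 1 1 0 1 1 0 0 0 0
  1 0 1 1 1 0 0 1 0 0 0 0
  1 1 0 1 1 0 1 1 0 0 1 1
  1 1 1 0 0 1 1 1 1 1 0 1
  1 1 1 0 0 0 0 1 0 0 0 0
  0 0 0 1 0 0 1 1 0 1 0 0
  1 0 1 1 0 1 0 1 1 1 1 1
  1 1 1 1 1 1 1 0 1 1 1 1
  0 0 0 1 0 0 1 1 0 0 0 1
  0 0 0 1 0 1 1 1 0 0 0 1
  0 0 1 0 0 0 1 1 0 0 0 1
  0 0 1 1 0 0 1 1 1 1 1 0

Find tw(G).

A width-4 tree decomposition is:
Bags: B1 = {a, c, d, g, h}  B2 = {c, d, g, h, l}  B3 = {c, g, h, k, l}  B4 = {d, g, h, j, l}  B5 = {a, b, c, d, h}  B6 = {d, g, h, i, l}  B7 = {d, f, g, h, j}  B8 = {a, b, c, e, h}
Tree: B1–B2, B2–B3, B2–B4, B1–B5, B4–B6, B4–B7, B5–B8
The largest bag has 5 vertices, giving width 4; this decomposition certifies tw(G) ≤ 4. For the lower bound, the 5 vertices {a, c, d, g, h} are pairwise adjacent, and any tree decomposition puts a clique entirely inside one bag — forcing width ≥ 4. The upper and lower bounds meet at 4, so that is the treewidth.

4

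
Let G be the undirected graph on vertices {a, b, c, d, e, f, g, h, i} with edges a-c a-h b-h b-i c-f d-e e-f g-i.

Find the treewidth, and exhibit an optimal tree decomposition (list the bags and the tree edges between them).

Treewidth 1.
One such decomposition:
Bags: B1 = {g, i}  B2 = {b, i}  B3 = {b, h}  B4 = {a, h}  B5 = {a, c}  B6 = {c, f}  B7 = {e, f}  B8 = {d, e}
Tree: B1–B2, B2–B3, B3–B4, B4–B5, B5–B6, B6–B7, B7–B8

Every bag has size at most 2, so the width is 2 − 1 = 1 and tw(G) ≤ 1. Since G has at least one edge (e.g. g–i), it is not an edgeless graph, so tw(G) ≥ 1. Combining the bounds, tw(G) = 1.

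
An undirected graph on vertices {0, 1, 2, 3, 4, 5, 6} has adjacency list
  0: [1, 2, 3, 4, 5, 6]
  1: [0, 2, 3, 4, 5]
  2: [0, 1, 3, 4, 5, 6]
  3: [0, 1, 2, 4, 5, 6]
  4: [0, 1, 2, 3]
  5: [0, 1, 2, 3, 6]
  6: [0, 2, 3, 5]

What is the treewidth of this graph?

A width-4 tree decomposition is:
Bags: B1 = {0, 1, 2, 3, 5}  B2 = {0, 1, 2, 3, 4}  B3 = {0, 2, 3, 5, 6}
Tree: B1–B2, B1–B3
The largest bag has 5 vertices, giving width 4; this decomposition certifies tw(G) ≤ 4. For the lower bound, the 5 vertices {0, 1, 2, 3, 4} are pairwise adjacent, and any tree decomposition puts a clique entirely inside one bag — forcing width ≥ 4. Combining the bounds, tw(G) = 4.

4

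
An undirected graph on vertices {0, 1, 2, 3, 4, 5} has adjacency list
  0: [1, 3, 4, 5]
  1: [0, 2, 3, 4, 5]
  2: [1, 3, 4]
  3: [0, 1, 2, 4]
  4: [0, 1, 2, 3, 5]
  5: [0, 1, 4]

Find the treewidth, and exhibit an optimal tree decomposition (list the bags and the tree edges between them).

Every bag has size at most 4, so the width is 4 − 1 = 3 and tw(G) ≤ 3. For the lower bound, the 4 vertices {0, 1, 3, 4} are pairwise adjacent, and any tree decomposition puts a clique entirely inside one bag — forcing width ≥ 3. Hence tw(G) = 3 exactly.

Treewidth 3.
One optimal decomposition is:
Bags: B1 = {0, 1, 3, 4}  B2 = {1, 2, 3, 4}  B3 = {0, 1, 4, 5}
Tree: B1–B2, B1–B3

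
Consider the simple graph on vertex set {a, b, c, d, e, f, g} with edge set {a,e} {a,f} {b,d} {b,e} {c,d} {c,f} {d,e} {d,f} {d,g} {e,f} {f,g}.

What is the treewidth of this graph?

A width-2 tree decomposition is:
Bags: B1 = {d, e, f}  B2 = {d, f, g}  B3 = {a, e, f}  B4 = {b, d, e}  B5 = {c, d, f}
Tree: B1–B2, B1–B3, B1–B4, B1–B5
The largest bag has 3 vertices, giving width 2; this decomposition certifies tw(G) ≤ 2. On the other hand G contains the 3-clique {d, f, g}. A clique must lie in a single bag of any decomposition, so no decomposition can have width below 2. Hence tw(G) = 2 exactly.

2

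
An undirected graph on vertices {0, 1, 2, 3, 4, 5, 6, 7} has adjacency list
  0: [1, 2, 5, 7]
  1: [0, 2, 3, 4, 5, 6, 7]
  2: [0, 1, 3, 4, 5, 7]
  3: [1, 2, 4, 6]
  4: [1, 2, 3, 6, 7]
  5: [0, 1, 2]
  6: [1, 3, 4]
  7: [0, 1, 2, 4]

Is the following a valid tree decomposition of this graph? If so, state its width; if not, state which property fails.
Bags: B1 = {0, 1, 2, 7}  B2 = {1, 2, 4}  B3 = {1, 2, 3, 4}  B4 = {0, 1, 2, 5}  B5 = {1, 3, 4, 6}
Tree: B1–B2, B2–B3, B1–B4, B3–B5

A tree decomposition must satisfy three properties: every vertex lies in some bag; for every edge, both endpoints lie together in some bag; and for every vertex, the bags containing it form a connected subtree. Here edge (7,4) lies in no bag, so the decomposition is invalid.

No — edge (7,4) lies in no bag.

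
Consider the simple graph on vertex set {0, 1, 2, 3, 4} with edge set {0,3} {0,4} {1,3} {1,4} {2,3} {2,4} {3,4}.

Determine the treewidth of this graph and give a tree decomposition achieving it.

The largest bag has 3 vertices, giving width 2; this decomposition certifies tw(G) ≤ 2. Conversely, {0, 3, 4} is a clique of size 3, and the vertices of any clique must share a bag in every tree decomposition; so some bag has ≥ 3 vertices and tw(G) ≥ 2. Therefore the treewidth is 2.

Treewidth 2.
Bags: B1 = {2, 3, 4}  B2 = {0, 3, 4}  B3 = {1, 3, 4}
Tree: B1–B2, B2–B3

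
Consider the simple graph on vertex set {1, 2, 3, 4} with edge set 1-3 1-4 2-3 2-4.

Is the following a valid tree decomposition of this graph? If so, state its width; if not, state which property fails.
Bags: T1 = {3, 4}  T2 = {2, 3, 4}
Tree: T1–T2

No — vertex 1 appears in no bag.

A tree decomposition must satisfy three properties: every vertex lies in some bag; for every edge, both endpoints lie together in some bag; and for every vertex, the bags containing it form a connected subtree. Here vertex 1 appears in no bag, so the decomposition is invalid.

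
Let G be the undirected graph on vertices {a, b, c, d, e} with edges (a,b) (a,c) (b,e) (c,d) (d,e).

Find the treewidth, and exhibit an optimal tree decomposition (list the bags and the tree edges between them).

Treewidth 2.
One optimal decomposition is:
Bags: B1 = {a, b, c}  B2 = {b, c, e}  B3 = {c, d, e}
Tree: B1–B2, B2–B3

Each bag holds 3 vertices, so the decomposition has width 2, which upper-bounds the treewidth. Since c–a–b–e–d–c is a cycle in G, G is not acyclic. Forests are exactly the graphs of treewidth ≤ 1, so tw(G) ≥ 2. Therefore the treewidth is 2.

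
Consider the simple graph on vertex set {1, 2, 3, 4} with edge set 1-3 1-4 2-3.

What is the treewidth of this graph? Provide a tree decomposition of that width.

The largest bag has 2 vertices, giving width 1; this decomposition certifies tw(G) ≤ 1. Since G has at least one edge (e.g. 2–3), it is not an edgeless graph, so tw(G) ≥ 1. Therefore the treewidth is 1.

Treewidth 1.
One such decomposition:
Bags: B1 = {2, 3}  B2 = {1, 3}  B3 = {1, 4}
Tree: B1–B2, B2–B3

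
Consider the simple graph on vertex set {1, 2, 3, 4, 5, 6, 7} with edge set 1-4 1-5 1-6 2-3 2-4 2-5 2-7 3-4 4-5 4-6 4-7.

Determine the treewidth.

2

A width-2 tree decomposition is:
Bags: B1 = {1, 4, 5}  B2 = {2, 4, 5}  B3 = {2, 4, 7}  B4 = {2, 3, 4}  B5 = {1, 4, 6}
Tree: B1–B2, B2–B3, B2–B4, B1–B5
The largest bag has 3 vertices, giving width 2; this decomposition certifies tw(G) ≤ 2. On the other hand G contains the 3-clique {1, 4, 5}. A clique must lie in a single bag of any decomposition, so no decomposition can have width below 2. Therefore the treewidth is 2.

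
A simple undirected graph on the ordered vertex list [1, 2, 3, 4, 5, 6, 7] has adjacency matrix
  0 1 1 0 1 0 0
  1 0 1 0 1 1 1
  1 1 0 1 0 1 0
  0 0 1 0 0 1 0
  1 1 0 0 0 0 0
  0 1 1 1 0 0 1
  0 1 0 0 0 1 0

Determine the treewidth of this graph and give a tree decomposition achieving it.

Treewidth 2.
One such decomposition:
Bags: B1 = {2, 3, 6}  B2 = {2, 6, 7}  B3 = {1, 2, 3}  B4 = {1, 2, 5}  B5 = {3, 4, 6}
Tree: B1–B2, B1–B3, B3–B4, B1–B5

Each bag holds 3 vertices, so the decomposition has width 2, which upper-bounds the treewidth. On the other hand G contains the 3-clique {1, 2, 3}. A clique must lie in a single bag of any decomposition, so no decomposition can have width below 2. Hence tw(G) = 2 exactly.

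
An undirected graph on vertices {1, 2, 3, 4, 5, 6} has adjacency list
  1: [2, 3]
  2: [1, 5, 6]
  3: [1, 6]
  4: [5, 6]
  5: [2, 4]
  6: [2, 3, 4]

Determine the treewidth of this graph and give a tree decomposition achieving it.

Every bag has size at most 3, so the width is 3 − 1 = 2 and tw(G) ≤ 2. The edges 1–3–6–2–1 form a cycle, so G is not a tree and its treewidth is at least 2. Therefore the treewidth is 2.

Treewidth 2.
One optimal decomposition is:
Bags: B1 = {1, 2, 3}  B2 = {2, 3, 6}  B3 = {2, 5, 6}  B4 = {4, 5, 6}
Tree: B1–B2, B2–B3, B3–B4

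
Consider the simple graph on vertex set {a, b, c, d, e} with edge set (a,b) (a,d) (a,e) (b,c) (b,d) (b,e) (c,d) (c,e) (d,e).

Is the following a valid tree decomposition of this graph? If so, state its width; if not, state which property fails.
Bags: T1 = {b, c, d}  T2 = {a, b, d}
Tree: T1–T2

No — vertex e appears in no bag.

A tree decomposition must satisfy three properties: every vertex lies in some bag; for every edge, both endpoints lie together in some bag; and for every vertex, the bags containing it form a connected subtree. Here vertex e appears in no bag, so the decomposition is invalid.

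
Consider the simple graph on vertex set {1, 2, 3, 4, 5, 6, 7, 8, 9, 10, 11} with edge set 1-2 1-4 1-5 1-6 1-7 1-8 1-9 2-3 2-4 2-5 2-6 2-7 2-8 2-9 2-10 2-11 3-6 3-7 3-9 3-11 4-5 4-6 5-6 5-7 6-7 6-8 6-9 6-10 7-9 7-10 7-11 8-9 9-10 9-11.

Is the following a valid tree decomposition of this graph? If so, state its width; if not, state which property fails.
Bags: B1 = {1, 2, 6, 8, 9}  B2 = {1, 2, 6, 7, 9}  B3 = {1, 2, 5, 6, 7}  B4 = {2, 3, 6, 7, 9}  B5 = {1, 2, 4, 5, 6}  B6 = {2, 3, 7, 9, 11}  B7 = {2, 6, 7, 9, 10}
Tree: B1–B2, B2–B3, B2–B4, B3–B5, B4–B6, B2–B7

Yes; width 4.

Every vertex of G appears in some bag (union = {1, 2, 3, 4, 5, 6, 7, 8, 9, 10, 11}); every edge is covered by a bag; and for each vertex v the set of bags containing v is connected in the bag tree. The decomposition is therefore valid. The largest bag has 5 vertices, so the width is 4.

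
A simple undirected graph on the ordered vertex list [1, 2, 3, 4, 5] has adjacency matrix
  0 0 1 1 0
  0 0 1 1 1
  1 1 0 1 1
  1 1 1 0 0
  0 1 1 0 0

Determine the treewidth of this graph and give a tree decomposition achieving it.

Treewidth 2.
One optimal decomposition is:
Bags: B1 = {2, 3, 4}  B2 = {2, 3, 5}  B3 = {1, 3, 4}
Tree: B1–B2, B1–B3

Each bag holds 3 vertices, so the decomposition has width 2, which upper-bounds the treewidth. Conversely, {1, 3, 4} is a clique of size 3, and the vertices of any clique must share a bag in every tree decomposition; so some bag has ≥ 3 vertices and tw(G) ≥ 2. Therefore the treewidth is 2.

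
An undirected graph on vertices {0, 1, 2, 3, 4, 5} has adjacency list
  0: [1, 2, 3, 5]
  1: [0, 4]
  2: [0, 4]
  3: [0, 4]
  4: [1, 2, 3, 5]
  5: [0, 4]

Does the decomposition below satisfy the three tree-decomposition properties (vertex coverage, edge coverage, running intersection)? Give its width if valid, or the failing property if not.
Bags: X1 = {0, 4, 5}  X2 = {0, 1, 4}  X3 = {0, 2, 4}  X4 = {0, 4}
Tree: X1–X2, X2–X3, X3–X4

A tree decomposition must satisfy three properties: every vertex lies in some bag; for every edge, both endpoints lie together in some bag; and for every vertex, the bags containing it form a connected subtree. Here vertex 3 appears in no bag, so the decomposition is invalid.

No — vertex 3 appears in no bag.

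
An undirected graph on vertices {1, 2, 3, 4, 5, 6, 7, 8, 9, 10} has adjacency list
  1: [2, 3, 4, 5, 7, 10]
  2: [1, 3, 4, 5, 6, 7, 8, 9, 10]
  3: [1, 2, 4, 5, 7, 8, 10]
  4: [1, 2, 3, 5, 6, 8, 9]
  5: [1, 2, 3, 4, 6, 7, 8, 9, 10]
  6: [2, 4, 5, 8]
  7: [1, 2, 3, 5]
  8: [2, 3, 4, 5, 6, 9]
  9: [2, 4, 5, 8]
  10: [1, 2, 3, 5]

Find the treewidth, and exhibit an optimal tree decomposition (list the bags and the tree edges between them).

Treewidth 4.
Bags: B1 = {1, 2, 3, 5, 7}  B2 = {1, 2, 3, 4, 5}  B3 = {2, 3, 4, 5, 8}  B4 = {1, 2, 3, 5, 10}  B5 = {2, 4, 5, 6, 8}  B6 = {2, 4, 5, 8, 9}
Tree: B1–B2, B2–B3, B1–B4, B3–B5, B5–B6

The largest bag has 5 vertices, giving width 4; this decomposition certifies tw(G) ≤ 4. On the other hand G contains the 5-clique {2, 4, 5, 8, 9}. A clique must lie in a single bag of any decomposition, so no decomposition can have width below 4. Therefore the treewidth is 4.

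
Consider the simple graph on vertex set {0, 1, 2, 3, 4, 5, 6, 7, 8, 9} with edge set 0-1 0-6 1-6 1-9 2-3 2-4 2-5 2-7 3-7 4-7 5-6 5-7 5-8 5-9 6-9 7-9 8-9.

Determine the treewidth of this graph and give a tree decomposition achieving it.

The largest bag has 3 vertices, giving width 2; this decomposition certifies tw(G) ≤ 2. For the lower bound, the 3 vertices {0, 1, 6} are pairwise adjacent, and any tree decomposition puts a clique entirely inside one bag — forcing width ≥ 2. Therefore the treewidth is 2.

Treewidth 2.
One optimal decomposition is:
Bags: B1 = {2, 5, 7}  B2 = {2, 4, 7}  B3 = {5, 7, 9}  B4 = {5, 6, 9}  B5 = {1, 6, 9}  B6 = {2, 3, 7}  B7 = {0, 1, 6}  B8 = {5, 8, 9}
Tree: B1–B2, B1–B3, B3–B4, B4–B5, B2–B6, B5–B7, B4–B8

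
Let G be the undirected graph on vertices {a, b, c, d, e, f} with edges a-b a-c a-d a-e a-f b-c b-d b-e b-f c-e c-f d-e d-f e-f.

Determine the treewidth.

A width-4 tree decomposition is:
Bags: B1 = {a, b, d, e, f}  B2 = {a, b, c, e, f}
Tree: B1–B2
Each bag holds 5 vertices, so the decomposition has width 4, which upper-bounds the treewidth. On the other hand G contains the 5-clique {a, b, d, e, f}. A clique must lie in a single bag of any decomposition, so no decomposition can have width below 4. Therefore the treewidth is 4.

4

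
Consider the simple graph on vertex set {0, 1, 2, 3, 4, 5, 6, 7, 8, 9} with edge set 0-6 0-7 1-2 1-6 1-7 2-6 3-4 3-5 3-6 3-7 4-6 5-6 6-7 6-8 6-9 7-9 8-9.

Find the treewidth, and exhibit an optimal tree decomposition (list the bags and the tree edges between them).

Treewidth 2.
One optimal decomposition is:
Bags: B1 = {3, 6, 7}  B2 = {0, 6, 7}  B3 = {6, 7, 9}  B4 = {1, 6, 7}  B5 = {3, 4, 6}  B6 = {3, 5, 6}  B7 = {6, 8, 9}  B8 = {1, 2, 6}
Tree: B1–B2, B2–B3, B3–B4, B1–B5, B5–B6, B3–B7, B4–B8

Each bag holds 3 vertices, so the decomposition has width 2, which upper-bounds the treewidth. For the lower bound, the 3 vertices {1, 2, 6} are pairwise adjacent, and any tree decomposition puts a clique entirely inside one bag — forcing width ≥ 2. Combining the bounds, tw(G) = 2.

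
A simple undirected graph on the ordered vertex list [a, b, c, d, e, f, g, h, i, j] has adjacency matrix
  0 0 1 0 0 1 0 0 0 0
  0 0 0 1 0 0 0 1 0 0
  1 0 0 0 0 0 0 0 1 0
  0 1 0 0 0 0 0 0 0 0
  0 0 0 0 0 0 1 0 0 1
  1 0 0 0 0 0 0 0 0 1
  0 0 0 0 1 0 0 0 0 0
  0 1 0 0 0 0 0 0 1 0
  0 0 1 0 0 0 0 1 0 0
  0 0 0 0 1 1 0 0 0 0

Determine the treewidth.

A width-1 tree decomposition is:
Bags: B1 = {b, d}  B2 = {b, h}  B3 = {h, i}  B4 = {c, i}  B5 = {a, c}  B6 = {a, f}  B7 = {f, j}  B8 = {e, j}  B9 = {e, g}
Tree: B1–B2, B2–B3, B3–B4, B4–B5, B5–B6, B6–B7, B7–B8, B8–B9
Each bag holds 2 vertices, so the decomposition has width 1, which upper-bounds the treewidth. G has an edge, so its treewidth is at least 1. Hence tw(G) = 1 exactly.

1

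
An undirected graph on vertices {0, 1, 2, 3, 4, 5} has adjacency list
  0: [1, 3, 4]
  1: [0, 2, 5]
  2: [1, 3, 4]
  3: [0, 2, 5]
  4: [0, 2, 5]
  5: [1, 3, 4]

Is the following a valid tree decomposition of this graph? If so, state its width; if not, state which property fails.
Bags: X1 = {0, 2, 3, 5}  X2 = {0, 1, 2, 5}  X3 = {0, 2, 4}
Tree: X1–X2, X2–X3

No — edge (5,4) lies in no bag.

A tree decomposition must satisfy three properties: every vertex lies in some bag; for every edge, both endpoints lie together in some bag; and for every vertex, the bags containing it form a connected subtree. Here edge (5,4) lies in no bag, so the decomposition is invalid.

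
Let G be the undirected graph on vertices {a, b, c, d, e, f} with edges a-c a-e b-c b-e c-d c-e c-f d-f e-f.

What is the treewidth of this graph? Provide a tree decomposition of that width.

Every bag has size at most 3, so the width is 3 − 1 = 2 and tw(G) ≤ 2. On the other hand G contains the 3-clique {c, d, f}. A clique must lie in a single bag of any decomposition, so no decomposition can have width below 2. Combining the bounds, tw(G) = 2.

Treewidth 2.
One optimal decomposition is:
Bags: B1 = {b, c, e}  B2 = {a, c, e}  B3 = {c, e, f}  B4 = {c, d, f}
Tree: B1–B2, B1–B3, B3–B4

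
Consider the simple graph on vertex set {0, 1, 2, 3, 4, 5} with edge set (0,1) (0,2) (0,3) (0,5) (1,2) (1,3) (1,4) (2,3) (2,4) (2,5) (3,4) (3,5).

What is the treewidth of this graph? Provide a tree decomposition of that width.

Treewidth 3.
Bags: B1 = {0, 2, 3, 5}  B2 = {0, 1, 2, 3}  B3 = {1, 2, 3, 4}
Tree: B1–B2, B2–B3

Every bag has size at most 4, so the width is 4 − 1 = 3 and tw(G) ≤ 3. For the lower bound, the 4 vertices {0, 1, 2, 3} are pairwise adjacent, and any tree decomposition puts a clique entirely inside one bag — forcing width ≥ 3. Hence tw(G) = 3 exactly.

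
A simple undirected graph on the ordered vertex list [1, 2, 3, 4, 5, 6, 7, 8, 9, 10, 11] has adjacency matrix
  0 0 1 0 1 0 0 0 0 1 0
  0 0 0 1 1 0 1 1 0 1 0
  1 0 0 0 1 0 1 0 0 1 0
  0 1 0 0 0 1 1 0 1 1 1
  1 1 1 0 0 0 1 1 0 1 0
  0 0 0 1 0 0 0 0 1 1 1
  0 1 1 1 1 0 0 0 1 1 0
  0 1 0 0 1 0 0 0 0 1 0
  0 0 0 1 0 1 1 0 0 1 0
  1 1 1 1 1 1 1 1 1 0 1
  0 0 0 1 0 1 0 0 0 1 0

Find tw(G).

A width-3 tree decomposition is:
Bags: B1 = {3, 5, 7, 10}  B2 = {1, 3, 5, 10}  B3 = {2, 5, 7, 10}  B4 = {2, 4, 7, 10}  B5 = {4, 7, 9, 10}  B6 = {2, 5, 8, 10}  B7 = {4, 6, 9, 10}  B8 = {4, 6, 10, 11}
Tree: B1–B2, B1–B3, B3–B4, B4–B5, B3–B6, B5–B7, B7–B8
Each bag holds 4 vertices, so the decomposition has width 3, which upper-bounds the treewidth. For the lower bound, the 4 vertices {1, 3, 5, 10} are pairwise adjacent, and any tree decomposition puts a clique entirely inside one bag — forcing width ≥ 3. The upper and lower bounds meet at 3, so that is the treewidth.

3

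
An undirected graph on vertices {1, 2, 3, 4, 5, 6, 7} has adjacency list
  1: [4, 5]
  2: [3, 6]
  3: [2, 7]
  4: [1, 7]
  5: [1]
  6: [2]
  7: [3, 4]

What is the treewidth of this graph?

1

A width-1 tree decomposition is:
Bags: B1 = {1, 5}  B2 = {1, 4}  B3 = {4, 7}  B4 = {3, 7}  B5 = {2, 3}  B6 = {2, 6}
Tree: B1–B2, B2–B3, B3–B4, B4–B5, B5–B6
The largest bag has 2 vertices, giving width 1; this decomposition certifies tw(G) ≤ 1. Any graph with an edge has treewidth ≥ 1, and G has the edge 5–1. Therefore the treewidth is 1.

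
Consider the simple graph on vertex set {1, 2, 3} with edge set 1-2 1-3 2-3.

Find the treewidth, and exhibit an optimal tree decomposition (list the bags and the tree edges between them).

Treewidth 2.
One optimal decomposition is:
Bags: B1 = {1, 2, 3}
Tree: (single bag)

With just one bag of size 3, the width is 3 − 1 = 2, so tw(G) ≤ 2. On the other hand G contains the 3-clique {1, 2, 3}. A clique must lie in a single bag of any decomposition, so no decomposition can have width below 2. Combining the bounds, tw(G) = 2.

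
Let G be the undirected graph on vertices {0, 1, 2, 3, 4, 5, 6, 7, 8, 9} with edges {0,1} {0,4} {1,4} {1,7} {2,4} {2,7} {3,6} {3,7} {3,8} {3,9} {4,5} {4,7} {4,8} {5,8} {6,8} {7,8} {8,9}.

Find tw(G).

2

A width-2 tree decomposition is:
Bags: B1 = {4, 7, 8}  B2 = {2, 4, 7}  B3 = {1, 4, 7}  B4 = {4, 5, 8}  B5 = {3, 7, 8}  B6 = {0, 1, 4}  B7 = {3, 8, 9}  B8 = {3, 6, 8}
Tree: B1–B2, B1–B3, B1–B4, B1–B5, B3–B6, B5–B7, B7–B8
The largest bag has 3 vertices, giving width 2; this decomposition certifies tw(G) ≤ 2. Conversely, {3, 8, 9} is a clique of size 3, and the vertices of any clique must share a bag in every tree decomposition; so some bag has ≥ 3 vertices and tw(G) ≥ 2. Combining the bounds, tw(G) = 2.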